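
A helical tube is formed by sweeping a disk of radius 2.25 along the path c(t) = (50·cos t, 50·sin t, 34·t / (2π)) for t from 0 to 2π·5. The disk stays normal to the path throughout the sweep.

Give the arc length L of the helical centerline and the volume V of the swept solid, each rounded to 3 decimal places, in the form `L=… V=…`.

2πR = 2π·50 = 314.159265
per-turn = √(314.159265² + 34²) = √(98696.0440 + 1156) = √99852.0440 = 315.993740
L = 5 × 315.993740 = 1579.968702
V = π·2.25² × L = 15.904313 × 1579.968702 = 25128.316470

L=1579.969 V=25128.316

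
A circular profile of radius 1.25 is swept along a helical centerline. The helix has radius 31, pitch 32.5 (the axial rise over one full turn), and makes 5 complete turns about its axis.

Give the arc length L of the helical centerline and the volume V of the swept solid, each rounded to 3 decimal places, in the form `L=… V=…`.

L=987.358 V=4846.681

2πR = 2π·31 = 194.778745
per-turn = √(194.778745² + 32.5²) = √(37938.7593 + 1056.25) = √38995.0093 = 197.471541
L = 5 × 197.471541 = 987.357703
V = π·1.25² × L = 4.908739 × 987.357703 = 4846.680789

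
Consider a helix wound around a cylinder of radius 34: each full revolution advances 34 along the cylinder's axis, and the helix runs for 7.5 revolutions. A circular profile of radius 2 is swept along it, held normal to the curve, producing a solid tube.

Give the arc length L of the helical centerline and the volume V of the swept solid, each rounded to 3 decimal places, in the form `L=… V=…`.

L=1622.378 V=20387.398

2πR = 2π·34 = 213.628300
per-turn = √(213.628300² + 34²) = √(45637.0508 + 1156) = √46793.0508 = 216.317014
L = 7.5 × 216.317014 = 1622.377609
V = π·2² × L = 12.566371 × 1622.377609 = 20387.398305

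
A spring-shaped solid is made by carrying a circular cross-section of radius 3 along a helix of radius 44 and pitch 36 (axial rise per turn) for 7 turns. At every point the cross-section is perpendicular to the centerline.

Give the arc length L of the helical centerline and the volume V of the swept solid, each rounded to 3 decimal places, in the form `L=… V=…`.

2πR = 2π·44 = 276.460154
per-turn = √(276.460154² + 36²) = √(76430.2165 + 1296) = √77726.2165 = 278.794219
L = 7 × 278.794219 = 1951.559532
V = π·3² × L = 28.274334 × 1951.559532 = 55179.045804

L=1951.560 V=55179.046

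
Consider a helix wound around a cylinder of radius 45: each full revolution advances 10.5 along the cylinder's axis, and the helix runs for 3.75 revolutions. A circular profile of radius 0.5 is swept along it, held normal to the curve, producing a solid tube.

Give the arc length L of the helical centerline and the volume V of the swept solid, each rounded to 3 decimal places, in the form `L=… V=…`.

L=1061.018 V=833.322

2πR = 2π·45 = 282.743339
per-turn = √(282.743339² + 10.5²) = √(79943.7956 + 110.25) = √80054.0456 = 282.938236
L = 3.75 × 282.938236 = 1061.018387
V = π·0.5² × L = 0.785398 × 1061.018387 = 833.321892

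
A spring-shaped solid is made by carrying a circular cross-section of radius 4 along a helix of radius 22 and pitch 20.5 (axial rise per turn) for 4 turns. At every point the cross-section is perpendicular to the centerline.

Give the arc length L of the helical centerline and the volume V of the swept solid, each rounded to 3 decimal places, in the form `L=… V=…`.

2πR = 2π·22 = 138.230077
per-turn = √(138.230077² + 20.5²) = √(19107.5541 + 420.25) = √19527.8041 = 139.741920
L = 4 × 139.741920 = 558.967679
V = π·4² × L = 50.265482 × 558.967679 = 28096.780052

L=558.968 V=28096.780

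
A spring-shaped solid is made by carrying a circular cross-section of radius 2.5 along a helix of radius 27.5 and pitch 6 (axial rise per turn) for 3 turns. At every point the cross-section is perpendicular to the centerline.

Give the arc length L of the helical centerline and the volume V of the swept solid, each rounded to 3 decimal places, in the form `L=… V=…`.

2πR = 2π·27.5 = 172.787596
per-turn = √(172.787596² + 6²) = √(29855.5533 + 36) = √29891.5533 = 172.891739
L = 3 × 172.891739 = 518.675216
V = π·2.5² × L = 19.634954 × 518.675216 = 10184.164054

L=518.675 V=10184.164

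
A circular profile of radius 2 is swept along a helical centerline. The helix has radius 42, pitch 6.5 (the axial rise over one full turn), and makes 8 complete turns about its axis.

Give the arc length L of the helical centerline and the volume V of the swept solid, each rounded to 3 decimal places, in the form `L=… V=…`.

L=2111.791 V=26537.543

2πR = 2π·42 = 263.893783
per-turn = √(263.893783² + 6.5²) = √(69639.9287 + 42.25) = √69682.1787 = 263.973822
L = 8 × 263.973822 = 2111.790575
V = π·2² × L = 12.566371 × 2111.790575 = 26537.543029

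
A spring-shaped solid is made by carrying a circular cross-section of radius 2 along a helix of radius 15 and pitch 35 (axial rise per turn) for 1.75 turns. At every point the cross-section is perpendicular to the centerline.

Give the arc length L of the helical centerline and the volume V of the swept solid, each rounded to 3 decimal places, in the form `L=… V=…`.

2πR = 2π·15 = 94.247780
per-turn = √(94.247780² + 35²) = √(8882.6440 + 1225) = √10107.6440 = 100.536779
L = 1.75 × 100.536779 = 175.939364
V = π·2² × L = 12.566371 × 175.939364 = 2210.919247

L=175.939 V=2210.919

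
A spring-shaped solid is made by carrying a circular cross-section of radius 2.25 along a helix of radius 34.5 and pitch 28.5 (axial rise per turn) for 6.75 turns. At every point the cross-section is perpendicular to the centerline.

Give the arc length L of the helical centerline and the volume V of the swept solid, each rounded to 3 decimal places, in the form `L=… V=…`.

L=1475.789 V=23471.409

2πR = 2π·34.5 = 216.769893
per-turn = √(216.769893² + 28.5²) = √(46989.1866 + 812.25) = √47801.4366 = 218.635396
L = 6.75 × 218.635396 = 1475.788926
V = π·2.25² × L = 15.904313 × 1475.788926 = 23471.408713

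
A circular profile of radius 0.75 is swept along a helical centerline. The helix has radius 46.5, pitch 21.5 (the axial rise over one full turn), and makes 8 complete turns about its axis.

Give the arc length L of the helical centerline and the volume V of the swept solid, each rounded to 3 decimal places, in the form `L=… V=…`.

2πR = 2π·46.5 = 292.168117
per-turn = √(292.168117² + 21.5²) = √(85362.2085 + 462.25) = √85824.4585 = 292.958117
L = 8 × 292.958117 = 2343.664938
V = π·0.75² × L = 1.767146 × 2343.664938 = 4141.597810

L=2343.665 V=4141.598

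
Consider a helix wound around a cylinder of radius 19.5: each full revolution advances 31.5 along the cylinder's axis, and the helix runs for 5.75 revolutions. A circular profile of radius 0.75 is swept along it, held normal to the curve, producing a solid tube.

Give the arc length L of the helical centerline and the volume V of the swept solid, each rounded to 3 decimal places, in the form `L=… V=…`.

2πR = 2π·19.5 = 122.522113
per-turn = √(122.522113² + 31.5²) = √(15011.6683 + 992.25) = √16003.9183 = 126.506594
L = 5.75 × 126.506594 = 727.412915
V = π·0.75² × L = 1.767146 × 727.412915 = 1285.444726

L=727.413 V=1285.445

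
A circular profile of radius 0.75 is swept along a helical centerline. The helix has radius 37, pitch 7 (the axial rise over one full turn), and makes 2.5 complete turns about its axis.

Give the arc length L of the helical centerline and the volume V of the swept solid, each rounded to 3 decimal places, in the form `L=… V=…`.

L=581.458 V=1027.521

2πR = 2π·37 = 232.477856
per-turn = √(232.477856² + 7²) = √(54045.9537 + 49) = √54094.9537 = 232.583219
L = 2.5 × 232.583219 = 581.458047
V = π·0.75² × L = 1.767146 × 581.458047 = 1027.521185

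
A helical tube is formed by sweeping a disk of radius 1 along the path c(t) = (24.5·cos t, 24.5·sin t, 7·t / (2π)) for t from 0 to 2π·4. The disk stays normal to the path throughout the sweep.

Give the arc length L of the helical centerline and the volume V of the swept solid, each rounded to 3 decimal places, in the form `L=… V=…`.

2πR = 2π·24.5 = 153.938040
per-turn = √(153.938040² + 7²) = √(23696.9202 + 49) = √23745.9202 = 154.097113
L = 4 × 154.097113 = 616.388451
V = π·1² × L = 3.141593 × 616.388451 = 1936.441430

L=616.388 V=1936.441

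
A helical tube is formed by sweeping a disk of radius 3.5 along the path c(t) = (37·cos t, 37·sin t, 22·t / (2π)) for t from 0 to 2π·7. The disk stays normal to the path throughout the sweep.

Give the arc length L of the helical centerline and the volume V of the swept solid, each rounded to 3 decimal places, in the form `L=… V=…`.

L=1634.615 V=62907.375

2πR = 2π·37 = 232.477856
per-turn = √(232.477856² + 22²) = √(54045.9537 + 484) = √54529.9537 = 233.516496
L = 7 × 233.516496 = 1634.615469
V = π·3.5² × L = 38.484510 × 1634.615469 = 62907.375371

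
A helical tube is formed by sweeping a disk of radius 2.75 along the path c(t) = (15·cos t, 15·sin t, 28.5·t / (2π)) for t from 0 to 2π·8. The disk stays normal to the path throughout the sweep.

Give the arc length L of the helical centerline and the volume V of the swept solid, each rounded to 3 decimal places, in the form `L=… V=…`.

L=787.701 V=18714.438

2πR = 2π·15 = 94.247780
per-turn = √(94.247780² + 28.5²) = √(8882.6440 + 812.25) = √9694.8940 = 98.462653
L = 8 × 98.462653 = 787.701221
V = π·2.75² × L = 23.758294 × 787.701221 = 18714.437541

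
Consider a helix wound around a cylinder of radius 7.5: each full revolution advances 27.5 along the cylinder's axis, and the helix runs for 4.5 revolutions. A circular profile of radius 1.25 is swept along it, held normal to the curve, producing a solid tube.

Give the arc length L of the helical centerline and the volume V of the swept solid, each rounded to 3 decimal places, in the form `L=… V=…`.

L=245.525 V=1205.217

2πR = 2π·7.5 = 47.123890
per-turn = √(47.123890² + 27.5²) = √(2220.6610 + 756.25) = √2976.9110 = 54.561076
L = 4.5 × 54.561076 = 245.524841
V = π·1.25² × L = 4.908739 × 245.524841 = 1205.217245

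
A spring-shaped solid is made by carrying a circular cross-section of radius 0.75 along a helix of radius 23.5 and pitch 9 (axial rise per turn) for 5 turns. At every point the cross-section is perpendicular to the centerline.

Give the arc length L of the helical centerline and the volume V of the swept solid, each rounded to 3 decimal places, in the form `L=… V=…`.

L=739.644 V=1307.060

2πR = 2π·23.5 = 147.654855
per-turn = √(147.654855² + 9²) = √(21801.9561 + 81) = √21882.9561 = 147.928889
L = 5 × 147.928889 = 739.644444
V = π·0.75² × L = 1.767146 × 739.644444 = 1307.059622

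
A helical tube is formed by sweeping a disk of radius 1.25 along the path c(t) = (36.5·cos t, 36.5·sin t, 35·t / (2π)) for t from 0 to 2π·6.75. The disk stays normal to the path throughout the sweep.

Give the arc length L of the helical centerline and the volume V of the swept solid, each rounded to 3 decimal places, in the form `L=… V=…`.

L=1565.944 V=7686.808

2πR = 2π·36.5 = 229.336264
per-turn = √(229.336264² + 35²) = √(52595.1219 + 1225) = √53820.1219 = 231.991642
L = 6.75 × 231.991642 = 1565.943582
V = π·1.25² × L = 4.908739 × 1565.943582 = 7686.807583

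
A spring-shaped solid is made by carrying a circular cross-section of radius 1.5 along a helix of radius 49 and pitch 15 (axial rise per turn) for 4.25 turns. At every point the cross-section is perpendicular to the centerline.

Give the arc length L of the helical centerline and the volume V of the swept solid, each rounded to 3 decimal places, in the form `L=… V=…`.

2πR = 2π·49 = 307.876080
per-turn = √(307.876080² + 15²) = √(94787.6807 + 225) = √95012.6807 = 308.241270
L = 4.25 × 308.241270 = 1310.025398
V = π·1.5² × L = 7.068583 × 1310.025398 = 9260.023877

L=1310.025 V=9260.024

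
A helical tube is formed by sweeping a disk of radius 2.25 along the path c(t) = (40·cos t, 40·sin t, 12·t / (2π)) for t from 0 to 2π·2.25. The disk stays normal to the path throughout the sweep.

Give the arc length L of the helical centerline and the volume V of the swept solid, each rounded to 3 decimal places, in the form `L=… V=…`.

2πR = 2π·40 = 251.327412
per-turn = √(251.327412² + 12²) = √(63165.4682 + 144) = √63309.4682 = 251.613728
L = 2.25 × 251.613728 = 566.130888
V = π·2.25² × L = 15.904313 × 566.130888 = 9003.922737

L=566.131 V=9003.923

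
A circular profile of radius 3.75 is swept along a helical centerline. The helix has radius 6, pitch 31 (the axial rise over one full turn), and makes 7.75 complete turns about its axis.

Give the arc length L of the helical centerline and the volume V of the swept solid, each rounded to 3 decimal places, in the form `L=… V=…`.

L=378.262 V=16711.111

2πR = 2π·6 = 37.699112
per-turn = √(37.699112² + 31²) = √(1421.2230 + 961) = √2382.2230 = 48.808022
L = 7.75 × 48.808022 = 378.262172
V = π·3.75² × L = 44.178647 × 378.262172 = 16711.110865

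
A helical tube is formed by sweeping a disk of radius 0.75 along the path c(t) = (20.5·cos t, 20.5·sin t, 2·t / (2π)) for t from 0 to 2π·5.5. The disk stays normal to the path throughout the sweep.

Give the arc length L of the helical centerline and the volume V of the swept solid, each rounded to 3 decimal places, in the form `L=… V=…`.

L=708.515 V=1252.049

2πR = 2π·20.5 = 128.805299
per-turn = √(128.805299² + 2²) = √(16590.8050 + 4) = √16594.8050 = 128.820825
L = 5.5 × 128.820825 = 708.514538
V = π·0.75² × L = 1.767146 × 708.514538 = 1252.048539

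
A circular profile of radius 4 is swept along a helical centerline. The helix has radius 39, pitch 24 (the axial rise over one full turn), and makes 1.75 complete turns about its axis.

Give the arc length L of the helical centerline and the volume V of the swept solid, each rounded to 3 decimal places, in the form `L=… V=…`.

2πR = 2π·39 = 245.044227
per-turn = √(245.044227² + 24²) = √(60046.6732 + 576) = √60622.6732 = 246.216720
L = 1.75 × 246.216720 = 430.879260
V = π·4² × L = 50.265482 × 430.879260 = 21658.353879

L=430.879 V=21658.354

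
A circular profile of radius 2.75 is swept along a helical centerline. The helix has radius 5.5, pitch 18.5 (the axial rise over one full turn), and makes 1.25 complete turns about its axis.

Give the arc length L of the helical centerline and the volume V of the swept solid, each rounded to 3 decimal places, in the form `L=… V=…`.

2πR = 2π·5.5 = 34.557519
per-turn = √(34.557519² + 18.5²) = √(1194.2221 + 342.25) = √1536.4721 = 39.197859
L = 1.25 × 39.197859 = 48.997323
V = π·2.75² × L = 23.758294 × 48.997323 = 1164.092838

L=48.997 V=1164.093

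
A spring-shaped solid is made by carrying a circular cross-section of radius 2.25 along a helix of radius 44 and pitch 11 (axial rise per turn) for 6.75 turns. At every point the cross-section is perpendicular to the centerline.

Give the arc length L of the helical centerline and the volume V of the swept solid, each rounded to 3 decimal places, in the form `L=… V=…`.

L=1867.583 V=29702.618

2πR = 2π·44 = 276.460154
per-turn = √(276.460154² + 11²) = √(76430.2165 + 121) = √76551.2165 = 276.678905
L = 6.75 × 276.678905 = 1867.582609
V = π·2.25² × L = 15.904313 × 1867.582609 = 29702.618008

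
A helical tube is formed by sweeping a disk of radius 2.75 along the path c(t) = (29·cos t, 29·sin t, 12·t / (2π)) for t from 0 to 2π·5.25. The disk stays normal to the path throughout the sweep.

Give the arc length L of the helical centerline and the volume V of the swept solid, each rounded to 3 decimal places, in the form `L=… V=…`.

L=958.687 V=22776.773

2πR = 2π·29 = 182.212374
per-turn = √(182.212374² + 12²) = √(33201.3492 + 144) = √33345.3492 = 182.607090
L = 5.25 × 182.607090 = 958.687221
V = π·2.75² × L = 23.758294 × 958.687221 = 22776.773272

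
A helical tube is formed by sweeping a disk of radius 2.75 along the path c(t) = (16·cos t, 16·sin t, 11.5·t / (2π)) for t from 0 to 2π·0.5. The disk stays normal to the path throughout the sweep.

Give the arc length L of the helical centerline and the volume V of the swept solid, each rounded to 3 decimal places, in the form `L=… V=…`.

2πR = 2π·16 = 100.530965
per-turn = √(100.530965² + 11.5²) = √(10106.4749 + 132.25) = √10238.7249 = 101.186585
L = 0.5 × 101.186585 = 50.593292
V = π·2.75² × L = 23.758294 × 50.593292 = 1202.010336

L=50.593 V=1202.010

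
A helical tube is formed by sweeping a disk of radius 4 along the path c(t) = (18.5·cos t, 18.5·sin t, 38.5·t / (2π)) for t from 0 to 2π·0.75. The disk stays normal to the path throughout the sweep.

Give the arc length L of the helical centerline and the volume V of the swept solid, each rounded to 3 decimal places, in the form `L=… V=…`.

L=91.837 V=4616.216

2πR = 2π·18.5 = 116.238928
per-turn = √(116.238928² + 38.5²) = √(13511.4884 + 1482.25) = √14993.7384 = 122.448922
L = 0.75 × 122.448922 = 91.836691
V = π·4² × L = 50.265482 × 91.836691 = 4616.215594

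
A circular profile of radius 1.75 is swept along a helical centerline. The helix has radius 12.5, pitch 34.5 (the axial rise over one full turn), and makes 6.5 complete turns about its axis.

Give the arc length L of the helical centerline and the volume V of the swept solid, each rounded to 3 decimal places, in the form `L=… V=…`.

2πR = 2π·12.5 = 78.539816
per-turn = √(78.539816² + 34.5²) = √(6168.5028 + 1190.25) = √7358.7528 = 85.783173
L = 6.5 × 85.783173 = 557.590624
V = π·1.75² × L = 9.621128 × 557.590624 = 5364.650485

L=557.591 V=5364.650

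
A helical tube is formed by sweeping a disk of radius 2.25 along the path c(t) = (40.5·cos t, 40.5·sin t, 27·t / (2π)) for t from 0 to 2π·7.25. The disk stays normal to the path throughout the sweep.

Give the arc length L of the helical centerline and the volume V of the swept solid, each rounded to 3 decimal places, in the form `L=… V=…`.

L=1855.256 V=29506.573

2πR = 2π·40.5 = 254.469005
per-turn = √(254.469005² + 27²) = √(64754.4745 + 729) = √65483.4745 = 255.897391
L = 7.25 × 255.897391 = 1855.256081
V = π·2.25² × L = 15.904313 × 1855.256081 = 29506.573057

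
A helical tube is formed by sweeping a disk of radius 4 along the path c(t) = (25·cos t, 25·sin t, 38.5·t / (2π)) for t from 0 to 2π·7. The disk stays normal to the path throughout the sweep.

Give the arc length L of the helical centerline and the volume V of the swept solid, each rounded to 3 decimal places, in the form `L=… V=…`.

2πR = 2π·25 = 157.079633
per-turn = √(157.079633² + 38.5²) = √(24674.0110 + 1482.25) = √26156.2610 = 161.728974
L = 7 × 161.728974 = 1132.102817
V = π·4² × L = 50.265482 × 1132.102817 = 56905.694307

L=1132.103 V=56905.694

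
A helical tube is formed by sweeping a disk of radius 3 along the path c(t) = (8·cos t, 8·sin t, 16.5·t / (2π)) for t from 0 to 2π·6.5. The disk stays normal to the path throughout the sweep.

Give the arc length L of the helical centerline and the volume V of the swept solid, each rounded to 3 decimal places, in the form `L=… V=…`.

2πR = 2π·8 = 50.265482
per-turn = √(50.265482² + 16.5²) = √(2526.6187 + 272.25) = √2798.8687 = 52.904336
L = 6.5 × 52.904336 = 343.878181
V = π·3² × L = 28.274334 × 343.878181 = 9722.926518

L=343.878 V=9722.927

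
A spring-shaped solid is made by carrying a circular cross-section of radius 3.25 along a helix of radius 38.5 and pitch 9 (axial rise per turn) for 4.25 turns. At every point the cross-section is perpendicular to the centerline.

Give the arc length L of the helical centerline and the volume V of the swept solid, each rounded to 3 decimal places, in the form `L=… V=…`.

L=1028.797 V=34138.662

2πR = 2π·38.5 = 241.902634
per-turn = √(241.902634² + 9²) = √(58516.8845 + 81) = √58597.8845 = 242.069999
L = 4.25 × 242.069999 = 1028.797496
V = π·3.25² × L = 33.183072 × 1028.797496 = 34138.661813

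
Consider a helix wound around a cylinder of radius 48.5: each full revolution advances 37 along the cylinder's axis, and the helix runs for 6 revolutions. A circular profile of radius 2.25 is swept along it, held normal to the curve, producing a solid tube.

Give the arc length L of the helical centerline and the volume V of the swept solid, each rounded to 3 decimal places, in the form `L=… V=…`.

2πR = 2π·48.5 = 304.734487
per-turn = √(304.734487² + 37²) = √(92863.1078 + 1369) = √94232.1078 = 306.972487
L = 6 × 306.972487 = 1841.834922
V = π·2.25² × L = 15.904313 × 1841.834922 = 29293.118747

L=1841.835 V=29293.119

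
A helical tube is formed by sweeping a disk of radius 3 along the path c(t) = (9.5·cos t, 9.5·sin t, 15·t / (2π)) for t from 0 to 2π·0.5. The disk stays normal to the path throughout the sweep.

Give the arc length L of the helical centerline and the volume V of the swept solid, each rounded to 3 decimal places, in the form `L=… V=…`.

2πR = 2π·9.5 = 59.690260
per-turn = √(59.690260² + 15²) = √(3562.9272 + 225) = √3787.9272 = 61.546139
L = 0.5 × 61.546139 = 30.773069
V = π·3² × L = 28.274334 × 30.773069 = 870.088037

L=30.773 V=870.088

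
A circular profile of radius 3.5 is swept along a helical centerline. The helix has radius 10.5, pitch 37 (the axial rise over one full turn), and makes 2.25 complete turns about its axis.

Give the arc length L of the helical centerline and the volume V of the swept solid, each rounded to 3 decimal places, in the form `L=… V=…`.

L=170.191 V=6549.728

2πR = 2π·10.5 = 65.973446
per-turn = √(65.973446² + 37²) = √(4352.4955 + 1369) = √5721.4955 = 75.640568
L = 2.25 × 75.640568 = 170.191278
V = π·3.5² × L = 38.484510 × 170.191278 = 6549.727949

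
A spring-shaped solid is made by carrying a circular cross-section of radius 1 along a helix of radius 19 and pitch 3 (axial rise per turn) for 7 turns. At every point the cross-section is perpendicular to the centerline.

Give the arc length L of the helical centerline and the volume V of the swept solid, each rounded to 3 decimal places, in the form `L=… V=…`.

L=835.927 V=2626.144

2πR = 2π·19 = 119.380521
per-turn = √(119.380521² + 3²) = √(14251.7088 + 9) = √14260.7088 = 119.418209
L = 7 × 119.418209 = 835.927466
V = π·1² × L = 3.141593 × 835.927466 = 2626.143587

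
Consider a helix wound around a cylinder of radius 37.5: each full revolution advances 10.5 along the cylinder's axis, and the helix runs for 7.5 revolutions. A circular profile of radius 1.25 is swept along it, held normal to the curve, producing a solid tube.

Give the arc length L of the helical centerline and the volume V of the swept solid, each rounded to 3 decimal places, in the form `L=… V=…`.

2πR = 2π·37.5 = 235.619449
per-turn = √(235.619449² + 10.5²) = √(55516.5248 + 110.25) = √55626.7748 = 235.853291
L = 7.5 × 235.853291 = 1768.899681
V = π·1.25² × L = 4.908739 × 1768.899681 = 8683.066002

L=1768.900 V=8683.066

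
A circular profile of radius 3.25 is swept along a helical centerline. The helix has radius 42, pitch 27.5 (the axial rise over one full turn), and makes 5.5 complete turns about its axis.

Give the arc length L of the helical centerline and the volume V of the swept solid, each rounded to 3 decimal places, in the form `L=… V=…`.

L=1459.275 V=48423.238

2πR = 2π·42 = 263.893783
per-turn = √(263.893783² + 27.5²) = √(69639.9287 + 756.25) = √70396.1787 = 265.322782
L = 5.5 × 265.322782 = 1459.275301
V = π·3.25² × L = 33.183072 × 1459.275301 = 48423.237972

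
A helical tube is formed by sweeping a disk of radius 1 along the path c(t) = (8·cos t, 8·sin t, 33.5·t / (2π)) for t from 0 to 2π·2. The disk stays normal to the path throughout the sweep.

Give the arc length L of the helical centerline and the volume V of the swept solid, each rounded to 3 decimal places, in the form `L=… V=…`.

L=120.812 V=379.541

2πR = 2π·8 = 50.265482
per-turn = √(50.265482² + 33.5²) = √(2526.6187 + 1122.25) = √3648.8687 = 60.405867
L = 2 × 60.405867 = 120.811733
V = π·1² × L = 3.141593 × 120.811733 = 379.541254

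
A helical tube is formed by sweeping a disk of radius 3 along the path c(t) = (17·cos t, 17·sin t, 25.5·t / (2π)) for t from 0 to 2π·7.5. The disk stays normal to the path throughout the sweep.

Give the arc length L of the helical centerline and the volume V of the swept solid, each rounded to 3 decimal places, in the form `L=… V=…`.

2πR = 2π·17 = 106.814150
per-turn = √(106.814150² + 25.5²) = √(11409.2627 + 650.25) = √12059.5127 = 109.815813
L = 7.5 × 109.815813 = 823.618594
V = π·3² × L = 28.274334 × 823.618594 = 23287.267124

L=823.619 V=23287.267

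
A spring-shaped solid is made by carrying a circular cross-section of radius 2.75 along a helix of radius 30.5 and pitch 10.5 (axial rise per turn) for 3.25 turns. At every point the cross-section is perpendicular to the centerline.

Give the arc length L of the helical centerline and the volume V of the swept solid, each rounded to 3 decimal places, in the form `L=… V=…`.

L=623.755 V=14819.353

2πR = 2π·30.5 = 191.637152
per-turn = √(191.637152² + 10.5²) = √(36724.7980 + 110.25) = √36835.0480 = 191.924589
L = 3.25 × 191.924589 = 623.754915
V = π·2.75² × L = 23.758294 × 623.754915 = 14819.352936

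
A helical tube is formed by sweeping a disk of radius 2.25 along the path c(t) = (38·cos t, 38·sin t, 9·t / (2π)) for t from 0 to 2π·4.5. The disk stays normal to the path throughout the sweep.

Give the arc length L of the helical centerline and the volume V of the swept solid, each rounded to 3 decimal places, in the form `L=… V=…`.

L=1075.188 V=17100.122

2πR = 2π·38 = 238.761042
per-turn = √(238.761042² + 9²) = √(57006.8350 + 81) = √57087.8350 = 238.930607
L = 4.5 × 238.930607 = 1075.187732
V = π·2.25² × L = 15.904313 × 1075.187732 = 17100.122019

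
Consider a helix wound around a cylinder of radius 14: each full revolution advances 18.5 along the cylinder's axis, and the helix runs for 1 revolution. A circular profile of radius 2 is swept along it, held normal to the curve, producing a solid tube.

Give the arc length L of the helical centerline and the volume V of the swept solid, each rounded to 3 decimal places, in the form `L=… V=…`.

2πR = 2π·14 = 87.964594
per-turn = √(87.964594² + 18.5²) = √(7737.7699 + 342.25) = √8080.0199 = 89.888931
L = 1 × 89.888931 = 89.888931
V = π·2² × L = 12.566371 × 89.888931 = 1129.577616

L=89.889 V=1129.578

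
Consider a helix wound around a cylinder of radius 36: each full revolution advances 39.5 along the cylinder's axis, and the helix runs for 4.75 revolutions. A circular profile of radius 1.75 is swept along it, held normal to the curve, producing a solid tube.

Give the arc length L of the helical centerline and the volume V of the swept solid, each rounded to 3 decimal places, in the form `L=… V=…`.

2πR = 2π·36 = 226.194671
per-turn = √(226.194671² + 39.5²) = √(51164.0292 + 1560.25) = √52724.2792 = 229.617681
L = 4.75 × 229.617681 = 1090.683983
V = π·1.75² × L = 9.621128 × 1090.683983 = 10493.609660

L=1090.684 V=10493.610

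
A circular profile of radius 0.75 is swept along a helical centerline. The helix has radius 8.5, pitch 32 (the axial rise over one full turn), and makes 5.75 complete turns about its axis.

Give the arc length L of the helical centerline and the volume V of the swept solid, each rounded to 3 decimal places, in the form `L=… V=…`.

L=357.995 V=632.630

2πR = 2π·8.5 = 53.407075
per-turn = √(53.407075² + 32²) = √(2852.3157 + 1024) = √3876.3157 = 62.260065
L = 5.75 × 62.260065 = 357.995373
V = π·0.75² × L = 1.767146 × 357.995373 = 632.630044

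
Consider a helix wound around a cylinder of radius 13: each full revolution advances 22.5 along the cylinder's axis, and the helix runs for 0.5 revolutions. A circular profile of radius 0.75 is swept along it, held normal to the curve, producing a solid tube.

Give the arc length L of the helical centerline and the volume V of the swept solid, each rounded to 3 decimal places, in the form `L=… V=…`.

L=42.362 V=74.860

2πR = 2π·13 = 81.681409
per-turn = √(81.681409² + 22.5²) = √(6671.8526 + 506.25) = √7178.1026 = 84.723684
L = 0.5 × 84.723684 = 42.361842
V = π·0.75² × L = 1.767146 × 42.361842 = 74.859554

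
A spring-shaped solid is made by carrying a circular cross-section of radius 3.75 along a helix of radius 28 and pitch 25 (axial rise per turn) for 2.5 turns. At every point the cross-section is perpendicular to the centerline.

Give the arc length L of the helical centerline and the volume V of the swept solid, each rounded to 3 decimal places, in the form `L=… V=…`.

2πR = 2π·28 = 175.929189
per-turn = √(175.929189² + 25²) = √(30951.0794 + 625) = √31576.0794 = 177.696594
L = 2.5 × 177.696594 = 444.241484
V = π·3.75² × L = 44.178647 × 444.241484 = 19625.987575

L=444.241 V=19625.988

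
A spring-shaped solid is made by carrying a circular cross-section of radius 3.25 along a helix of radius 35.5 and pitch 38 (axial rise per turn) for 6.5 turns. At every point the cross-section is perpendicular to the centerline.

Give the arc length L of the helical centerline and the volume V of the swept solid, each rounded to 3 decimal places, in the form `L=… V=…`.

2πR = 2π·35.5 = 223.053078
per-turn = √(223.053078² + 38²) = √(49752.6758 + 1444) = √51196.6758 = 226.266824
L = 6.5 × 226.266824 = 1470.734358
V = π·3.25² × L = 33.183072 × 1470.734358 = 48803.484690

L=1470.734 V=48803.485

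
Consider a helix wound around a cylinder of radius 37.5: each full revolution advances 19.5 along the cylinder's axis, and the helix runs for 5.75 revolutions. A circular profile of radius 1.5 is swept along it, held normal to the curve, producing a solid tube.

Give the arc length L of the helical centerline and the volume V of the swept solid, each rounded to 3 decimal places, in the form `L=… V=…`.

L=1359.444 V=9609.341

2πR = 2π·37.5 = 235.619449
per-turn = √(235.619449² + 19.5²) = √(55516.5248 + 380.25) = √55896.7748 = 236.424988
L = 5.75 × 236.424988 = 1359.443679
V = π·1.5² × L = 7.068583 × 1359.443679 = 9609.341116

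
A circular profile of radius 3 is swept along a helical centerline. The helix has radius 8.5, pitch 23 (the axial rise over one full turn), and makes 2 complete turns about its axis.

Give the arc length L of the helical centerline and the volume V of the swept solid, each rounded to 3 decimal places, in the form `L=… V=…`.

L=116.298 V=3288.253

2πR = 2π·8.5 = 53.407075
per-turn = √(53.407075² + 23²) = √(2852.3157 + 529) = √3381.3157 = 58.149081
L = 2 × 58.149081 = 116.298163
V = π·3² × L = 28.274334 × 116.298163 = 3288.253087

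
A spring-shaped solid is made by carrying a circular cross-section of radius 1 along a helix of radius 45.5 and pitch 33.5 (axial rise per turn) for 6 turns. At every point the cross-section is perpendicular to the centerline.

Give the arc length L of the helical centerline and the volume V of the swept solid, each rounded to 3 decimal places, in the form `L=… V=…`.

L=1727.046 V=5425.675

2πR = 2π·45.5 = 285.884931
per-turn = √(285.884931² + 33.5²) = √(81730.1940 + 1122.25) = √82852.4440 = 287.841005
L = 6 × 287.841005 = 1727.046029
V = π·1² × L = 3.141593 × 1727.046029 = 5425.675117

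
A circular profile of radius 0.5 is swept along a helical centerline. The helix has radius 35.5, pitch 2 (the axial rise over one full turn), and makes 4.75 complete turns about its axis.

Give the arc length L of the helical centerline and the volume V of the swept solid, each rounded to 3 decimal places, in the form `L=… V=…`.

L=1059.545 V=832.164

2πR = 2π·35.5 = 223.053078
per-turn = √(223.053078² + 2²) = √(49752.6758 + 4) = √49756.6758 = 223.062045
L = 4.75 × 223.062045 = 1059.544712
V = π·0.5² × L = 0.785398 × 1059.544712 = 832.164471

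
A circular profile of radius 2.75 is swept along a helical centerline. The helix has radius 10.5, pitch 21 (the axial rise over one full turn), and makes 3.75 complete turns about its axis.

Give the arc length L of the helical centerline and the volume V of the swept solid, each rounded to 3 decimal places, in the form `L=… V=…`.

2πR = 2π·10.5 = 65.973446
per-turn = √(65.973446² + 21²) = √(4352.4955 + 441) = √4793.4955 = 69.235074
L = 3.75 × 69.235074 = 259.631529
V = π·2.75² × L = 23.758294 × 259.631529 = 6168.402321

L=259.632 V=6168.402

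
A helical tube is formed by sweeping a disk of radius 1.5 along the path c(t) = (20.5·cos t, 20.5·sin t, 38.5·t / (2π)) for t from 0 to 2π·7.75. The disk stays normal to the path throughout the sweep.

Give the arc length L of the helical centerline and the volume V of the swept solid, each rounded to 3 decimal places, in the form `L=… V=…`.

2πR = 2π·20.5 = 128.805299
per-turn = √(128.805299² + 38.5²) = √(16590.8050 + 1482.25) = √18073.0550 = 134.436063
L = 7.75 × 134.436063 = 1041.879487
V = π·1.5² × L = 7.068583 × 1041.879487 = 7364.612121

L=1041.879 V=7364.612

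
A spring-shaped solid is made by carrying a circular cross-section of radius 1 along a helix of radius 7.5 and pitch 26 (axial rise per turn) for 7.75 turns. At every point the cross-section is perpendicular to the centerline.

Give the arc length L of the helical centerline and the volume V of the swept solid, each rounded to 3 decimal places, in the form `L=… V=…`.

2πR = 2π·7.5 = 47.123890
per-turn = √(47.123890² + 26²) = √(2220.6610 + 676) = √2896.6610 = 53.820637
L = 7.75 × 53.820637 = 417.109938
V = π·1² × L = 3.141593 × 417.109938 = 1310.389518

L=417.110 V=1310.390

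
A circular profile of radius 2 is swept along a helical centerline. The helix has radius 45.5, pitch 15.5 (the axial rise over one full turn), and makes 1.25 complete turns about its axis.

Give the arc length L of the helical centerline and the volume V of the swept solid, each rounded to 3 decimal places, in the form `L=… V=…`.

2πR = 2π·45.5 = 285.884931
per-turn = √(285.884931² + 15.5²) = √(81730.1940 + 240.25) = √81970.4440 = 286.304810
L = 1.25 × 286.304810 = 357.881012
V = π·2² × L = 12.566371 × 357.881012 = 4497.265434

L=357.881 V=4497.265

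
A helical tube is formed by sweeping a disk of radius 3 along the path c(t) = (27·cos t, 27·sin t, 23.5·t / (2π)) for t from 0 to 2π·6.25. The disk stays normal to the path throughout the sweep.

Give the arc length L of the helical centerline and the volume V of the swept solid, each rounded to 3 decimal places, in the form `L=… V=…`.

2πR = 2π·27 = 169.646003
per-turn = √(169.646003² + 23.5²) = √(28779.7664 + 552.25) = √29332.0164 = 171.265923
L = 6.25 × 171.265923 = 1070.412020
V = π·3² × L = 28.274334 × 1070.412020 = 30265.186837

L=1070.412 V=30265.187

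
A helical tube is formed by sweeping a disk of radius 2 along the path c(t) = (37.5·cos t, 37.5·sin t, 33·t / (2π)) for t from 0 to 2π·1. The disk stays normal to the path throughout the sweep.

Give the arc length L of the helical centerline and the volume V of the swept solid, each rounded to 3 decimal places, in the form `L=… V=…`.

2πR = 2π·37.5 = 235.619449
per-turn = √(235.619449² + 33²) = √(55516.5248 + 1089) = √56605.5248 = 237.919156
L = 1 × 237.919156 = 237.919156
V = π·2² × L = 12.566371 × 237.919156 = 2989.780290

L=237.919 V=2989.780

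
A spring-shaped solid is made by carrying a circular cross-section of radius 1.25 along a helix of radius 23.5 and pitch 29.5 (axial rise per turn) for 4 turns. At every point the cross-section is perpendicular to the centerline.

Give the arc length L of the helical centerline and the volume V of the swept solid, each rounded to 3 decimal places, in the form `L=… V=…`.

L=602.292 V=2956.492

2πR = 2π·23.5 = 147.654855
per-turn = √(147.654855² + 29.5²) = √(21801.9561 + 870.25) = √22672.2061 = 150.572926
L = 4 × 150.572926 = 602.291705
V = π·1.25² × L = 4.908739 × 602.291705 = 2956.492494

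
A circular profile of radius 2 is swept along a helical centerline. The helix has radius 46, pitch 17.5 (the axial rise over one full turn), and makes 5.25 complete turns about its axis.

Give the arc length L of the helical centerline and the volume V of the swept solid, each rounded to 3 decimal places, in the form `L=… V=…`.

L=1520.168 V=19102.996

2πR = 2π·46 = 289.026524
per-turn = √(289.026524² + 17.5²) = √(83536.3317 + 306.25) = √83842.5817 = 289.555835
L = 5.25 × 289.555835 = 1520.168134
V = π·2² × L = 12.566371 × 1520.168134 = 19102.996173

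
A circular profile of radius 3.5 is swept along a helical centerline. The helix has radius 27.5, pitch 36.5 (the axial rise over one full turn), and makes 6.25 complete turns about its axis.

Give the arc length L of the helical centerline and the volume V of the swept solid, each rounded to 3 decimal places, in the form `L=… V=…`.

L=1103.754 V=42477.444

2πR = 2π·27.5 = 172.787596
per-turn = √(172.787596² + 36.5²) = √(29855.5533 + 1332.25) = √31187.8033 = 176.600689
L = 6.25 × 176.600689 = 1103.754306
V = π·3.5² × L = 38.484510 × 1103.754306 = 42477.443615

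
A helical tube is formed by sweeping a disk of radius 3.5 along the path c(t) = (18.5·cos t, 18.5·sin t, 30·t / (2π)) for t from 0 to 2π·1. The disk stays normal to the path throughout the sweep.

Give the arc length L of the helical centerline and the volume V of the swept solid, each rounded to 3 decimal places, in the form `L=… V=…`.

L=120.048 V=4619.983

2πR = 2π·18.5 = 116.238928
per-turn = √(116.238928² + 30²) = √(13511.4884 + 900) = √14411.4884 = 120.047859
L = 1 × 120.047859 = 120.047859
V = π·3.5² × L = 38.484510 × 120.047859 = 4619.983027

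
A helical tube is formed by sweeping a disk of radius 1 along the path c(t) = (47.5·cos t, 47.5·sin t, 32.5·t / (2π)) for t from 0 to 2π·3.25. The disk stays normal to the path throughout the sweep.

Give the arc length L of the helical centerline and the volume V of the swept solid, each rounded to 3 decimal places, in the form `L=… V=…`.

2πR = 2π·47.5 = 298.451302
per-turn = √(298.451302² + 32.5²) = √(89073.1797 + 1056.25) = √90129.4297 = 300.215639
L = 3.25 × 300.215639 = 975.700826
V = π·1² × L = 3.141593 × 975.700826 = 3065.254546

L=975.701 V=3065.255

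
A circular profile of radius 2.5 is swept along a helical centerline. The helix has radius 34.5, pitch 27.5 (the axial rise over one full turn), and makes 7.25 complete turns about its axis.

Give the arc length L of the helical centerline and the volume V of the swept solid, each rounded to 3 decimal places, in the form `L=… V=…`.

L=1584.178 V=31105.260

2πR = 2π·34.5 = 216.769893
per-turn = √(216.769893² + 27.5²) = √(46989.1866 + 756.25) = √47745.4366 = 218.507292
L = 7.25 × 218.507292 = 1584.177865
V = π·2.5² × L = 19.634954 × 1584.177865 = 31105.259647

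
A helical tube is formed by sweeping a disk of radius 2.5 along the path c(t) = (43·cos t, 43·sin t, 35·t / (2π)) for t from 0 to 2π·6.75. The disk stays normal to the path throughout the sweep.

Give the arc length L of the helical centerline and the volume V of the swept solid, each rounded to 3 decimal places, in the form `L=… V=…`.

2πR = 2π·43 = 270.176968
per-turn = √(270.176968² + 35²) = √(72995.5942 + 1225) = √74220.5942 = 272.434569
L = 6.75 × 272.434569 = 1838.933338
V = π·2.5² × L = 19.634954 × 1838.933338 = 36107.371654

L=1838.933 V=36107.372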